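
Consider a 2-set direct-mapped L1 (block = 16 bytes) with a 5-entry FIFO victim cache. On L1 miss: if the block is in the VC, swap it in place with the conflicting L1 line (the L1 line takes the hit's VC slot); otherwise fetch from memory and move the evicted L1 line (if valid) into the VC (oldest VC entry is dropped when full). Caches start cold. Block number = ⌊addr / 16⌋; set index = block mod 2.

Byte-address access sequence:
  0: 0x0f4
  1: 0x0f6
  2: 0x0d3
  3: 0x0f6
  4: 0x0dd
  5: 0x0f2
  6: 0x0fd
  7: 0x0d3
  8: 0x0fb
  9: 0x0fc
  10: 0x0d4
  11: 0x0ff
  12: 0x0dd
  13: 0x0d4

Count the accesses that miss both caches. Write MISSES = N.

  [0] addr=0xf4 blk=15 s=1: MISS | VC []
  [1] addr=0xf6 blk=15 s=1: L1-HIT | VC []
  [2] addr=0xd3 blk=13 s=1: MISS | VC [15]
  [3] addr=0xf6 blk=15 s=1: VC-HIT | VC [13]
  [4] addr=0xdd blk=13 s=1: VC-HIT | VC [15]
  [5] addr=0xf2 blk=15 s=1: VC-HIT | VC [13]
  [6] addr=0xfd blk=15 s=1: L1-HIT | VC [13]
  [7] addr=0xd3 blk=13 s=1: VC-HIT | VC [15]
  [8] addr=0xfb blk=15 s=1: VC-HIT | VC [13]
  [9] addr=0xfc blk=15 s=1: L1-HIT | VC [13]
  [10] addr=0xd4 blk=13 s=1: VC-HIT | VC [15]
  [11] addr=0xff blk=15 s=1: VC-HIT | VC [13]
  [12] addr=0xdd blk=13 s=1: VC-HIT | VC [15]
  [13] addr=0xd4 blk=13 s=1: L1-HIT | VC [15]

MISSES = 2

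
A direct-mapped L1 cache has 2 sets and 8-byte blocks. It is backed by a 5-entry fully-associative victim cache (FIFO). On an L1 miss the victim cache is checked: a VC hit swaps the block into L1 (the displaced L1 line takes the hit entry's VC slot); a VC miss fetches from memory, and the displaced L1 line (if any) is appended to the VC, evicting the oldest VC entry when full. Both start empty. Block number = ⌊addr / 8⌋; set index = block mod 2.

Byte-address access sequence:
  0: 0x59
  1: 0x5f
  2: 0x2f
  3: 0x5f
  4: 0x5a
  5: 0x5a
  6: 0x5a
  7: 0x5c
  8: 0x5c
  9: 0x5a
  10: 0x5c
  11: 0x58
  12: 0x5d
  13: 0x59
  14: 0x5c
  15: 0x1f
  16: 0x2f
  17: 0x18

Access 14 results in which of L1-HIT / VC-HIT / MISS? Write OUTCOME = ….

OUTCOME = L1-HIT

#0 0x59→b11/s1 MISS; vc=[]
#1 0x5f→b11/s1 L1-HIT; vc=[]
#2 0x2f→b5/s1 MISS; vc=[11]
#3 0x5f→b11/s1 VC-HIT; vc=[5]
#4 0x5a→b11/s1 L1-HIT; vc=[5]
#5 0x5a→b11/s1 L1-HIT; vc=[5]
#6 0x5a→b11/s1 L1-HIT; vc=[5]
#7 0x5c→b11/s1 L1-HIT; vc=[5]
#8 0x5c→b11/s1 L1-HIT; vc=[5]
#9 0x5a→b11/s1 L1-HIT; vc=[5]
#10 0x5c→b11/s1 L1-HIT; vc=[5]
#11 0x58→b11/s1 L1-HIT; vc=[5]
#12 0x5d→b11/s1 L1-HIT; vc=[5]
#13 0x59→b11/s1 L1-HIT; vc=[5]
#14 0x5c→b11/s1 L1-HIT; vc=[5]
#15 0x1f→b3/s1 MISS; vc=[5,11]
#16 0x2f→b5/s1 VC-HIT; vc=[3,11]
#17 0x18→b3/s1 VC-HIT; vc=[5,11]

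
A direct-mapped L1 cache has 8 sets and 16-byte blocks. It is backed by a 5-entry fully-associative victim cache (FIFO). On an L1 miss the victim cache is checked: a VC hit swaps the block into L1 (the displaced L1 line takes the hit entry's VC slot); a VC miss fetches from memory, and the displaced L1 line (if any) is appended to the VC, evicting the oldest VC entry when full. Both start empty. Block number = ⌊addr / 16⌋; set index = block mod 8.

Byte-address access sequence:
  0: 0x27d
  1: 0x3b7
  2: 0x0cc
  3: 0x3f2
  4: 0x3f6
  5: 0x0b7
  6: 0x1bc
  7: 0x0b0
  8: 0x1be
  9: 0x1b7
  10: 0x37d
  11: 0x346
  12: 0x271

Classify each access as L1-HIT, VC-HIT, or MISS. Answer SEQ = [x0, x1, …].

SEQ = [MISS, MISS, MISS, MISS, L1-HIT, MISS, MISS, VC-HIT, VC-HIT, L1-HIT, MISS, MISS, VC-HIT]

  [0] addr=0x27d blk=39 s=7: MISS | VC []
  [1] addr=0x3b7 blk=59 s=3: MISS | VC []
  [2] addr=0xcc blk=12 s=4: MISS | VC []
  [3] addr=0x3f2 blk=63 s=7: MISS | VC [39]
  [4] addr=0x3f6 blk=63 s=7: L1-HIT | VC [39]
  [5] addr=0xb7 blk=11 s=3: MISS | VC [39, 59]
  [6] addr=0x1bc blk=27 s=3: MISS | VC [39, 59, 11]
  [7] addr=0xb0 blk=11 s=3: VC-HIT | VC [39, 59, 27]
  [8] addr=0x1be blk=27 s=3: VC-HIT | VC [39, 59, 11]
  [9] addr=0x1b7 blk=27 s=3: L1-HIT | VC [39, 59, 11]
  [10] addr=0x37d blk=55 s=7: MISS | VC [39, 59, 11, 63]
  [11] addr=0x346 blk=52 s=4: MISS | VC [39, 59, 11, 63, 12]
  [12] addr=0x271 blk=39 s=7: VC-HIT | VC [55, 59, 11, 63, 12]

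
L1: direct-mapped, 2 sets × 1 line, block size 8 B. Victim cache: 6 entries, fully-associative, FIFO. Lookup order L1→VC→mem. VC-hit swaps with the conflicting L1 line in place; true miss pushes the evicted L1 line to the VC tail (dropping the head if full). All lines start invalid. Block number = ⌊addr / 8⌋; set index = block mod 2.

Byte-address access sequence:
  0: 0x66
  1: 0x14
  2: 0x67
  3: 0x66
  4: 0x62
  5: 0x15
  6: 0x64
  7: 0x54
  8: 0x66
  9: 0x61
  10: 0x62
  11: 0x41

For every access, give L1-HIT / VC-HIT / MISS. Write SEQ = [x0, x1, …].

0: 0x66 (blk 12, set 0) → MISS  vc=[]
1: 0x14 (blk 2, set 0) → MISS  vc=[12]
2: 0x67 (blk 12, set 0) → VC-HIT  vc=[2]
3: 0x66 (blk 12, set 0) → L1-HIT  vc=[2]
4: 0x62 (blk 12, set 0) → L1-HIT  vc=[2]
5: 0x15 (blk 2, set 0) → VC-HIT  vc=[12]
6: 0x64 (blk 12, set 0) → VC-HIT  vc=[2]
7: 0x54 (blk 10, set 0) → MISS  vc=[2, 12]
8: 0x66 (blk 12, set 0) → VC-HIT  vc=[2, 10]
9: 0x61 (blk 12, set 0) → L1-HIT  vc=[2, 10]
10: 0x62 (blk 12, set 0) → L1-HIT  vc=[2, 10]
11: 0x41 (blk 8, set 0) → MISS  vc=[2, 10, 12]

SEQ = [MISS, MISS, VC-HIT, L1-HIT, L1-HIT, VC-HIT, VC-HIT, MISS, VC-HIT, L1-HIT, L1-HIT, MISS]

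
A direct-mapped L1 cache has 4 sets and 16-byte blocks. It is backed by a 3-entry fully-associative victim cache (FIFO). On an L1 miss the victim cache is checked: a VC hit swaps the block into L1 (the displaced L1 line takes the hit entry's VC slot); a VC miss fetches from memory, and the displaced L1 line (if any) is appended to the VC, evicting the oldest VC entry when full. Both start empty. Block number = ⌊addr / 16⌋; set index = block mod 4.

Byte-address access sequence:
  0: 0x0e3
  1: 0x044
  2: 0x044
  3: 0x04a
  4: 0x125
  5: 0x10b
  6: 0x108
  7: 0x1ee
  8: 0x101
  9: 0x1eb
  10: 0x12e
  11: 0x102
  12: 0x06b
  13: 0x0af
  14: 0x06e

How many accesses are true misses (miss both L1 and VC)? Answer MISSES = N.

MISSES = 7

0: 0xe3 (blk 14, set 2) → MISS  vc=[]
1: 0x44 (blk 4, set 0) → MISS  vc=[]
2: 0x44 (blk 4, set 0) → L1-HIT  vc=[]
3: 0x4a (blk 4, set 0) → L1-HIT  vc=[]
4: 0x125 (blk 18, set 2) → MISS  vc=[14]
5: 0x10b (blk 16, set 0) → MISS  vc=[14, 4]
6: 0x108 (blk 16, set 0) → L1-HIT  vc=[14, 4]
7: 0x1ee (blk 30, set 2) → MISS  vc=[14, 4, 18]
8: 0x101 (blk 16, set 0) → L1-HIT  vc=[14, 4, 18]
9: 0x1eb (blk 30, set 2) → L1-HIT  vc=[14, 4, 18]
10: 0x12e (blk 18, set 2) → VC-HIT  vc=[14, 4, 30]
11: 0x102 (blk 16, set 0) → L1-HIT  vc=[14, 4, 30]
12: 0x6b (blk 6, set 2) → MISS  vc=[4, 30, 18]
13: 0xaf (blk 10, set 2) → MISS  vc=[30, 18, 6]
14: 0x6e (blk 6, set 2) → VC-HIT  vc=[30, 18, 10]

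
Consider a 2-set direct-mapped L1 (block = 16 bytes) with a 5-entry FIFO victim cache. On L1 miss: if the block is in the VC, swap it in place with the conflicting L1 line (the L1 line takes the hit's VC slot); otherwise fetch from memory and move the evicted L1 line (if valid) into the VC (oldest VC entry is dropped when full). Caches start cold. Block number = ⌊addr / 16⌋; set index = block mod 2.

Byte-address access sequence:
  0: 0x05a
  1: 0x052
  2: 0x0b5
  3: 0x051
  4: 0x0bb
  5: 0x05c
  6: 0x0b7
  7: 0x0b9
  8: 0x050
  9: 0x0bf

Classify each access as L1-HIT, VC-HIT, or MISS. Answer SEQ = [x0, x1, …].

SEQ = [MISS, L1-HIT, MISS, VC-HIT, VC-HIT, VC-HIT, VC-HIT, L1-HIT, VC-HIT, VC-HIT]

#0 0x5a→b5/s1 MISS; vc=[]
#1 0x52→b5/s1 L1-HIT; vc=[]
#2 0xb5→b11/s1 MISS; vc=[5]
#3 0x51→b5/s1 VC-HIT; vc=[11]
#4 0xbb→b11/s1 VC-HIT; vc=[5]
#5 0x5c→b5/s1 VC-HIT; vc=[11]
#6 0xb7→b11/s1 VC-HIT; vc=[5]
#7 0xb9→b11/s1 L1-HIT; vc=[5]
#8 0x50→b5/s1 VC-HIT; vc=[11]
#9 0xbf→b11/s1 VC-HIT; vc=[5]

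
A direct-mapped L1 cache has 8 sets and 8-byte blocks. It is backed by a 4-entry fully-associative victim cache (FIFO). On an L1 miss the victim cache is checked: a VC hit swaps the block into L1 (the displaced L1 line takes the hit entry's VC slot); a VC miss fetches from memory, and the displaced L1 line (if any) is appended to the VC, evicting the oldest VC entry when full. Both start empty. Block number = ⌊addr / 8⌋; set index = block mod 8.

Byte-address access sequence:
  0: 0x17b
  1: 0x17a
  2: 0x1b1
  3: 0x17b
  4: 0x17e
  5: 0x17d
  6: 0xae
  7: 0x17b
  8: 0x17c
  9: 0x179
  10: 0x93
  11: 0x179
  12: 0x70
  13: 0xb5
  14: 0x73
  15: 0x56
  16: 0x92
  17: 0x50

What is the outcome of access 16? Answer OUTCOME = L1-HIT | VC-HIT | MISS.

OUTCOME = VC-HIT

#0 0x17b→b47/s7 MISS; vc=[]
#1 0x17a→b47/s7 L1-HIT; vc=[]
#2 0x1b1→b54/s6 MISS; vc=[]
#3 0x17b→b47/s7 L1-HIT; vc=[]
#4 0x17e→b47/s7 L1-HIT; vc=[]
#5 0x17d→b47/s7 L1-HIT; vc=[]
#6 0xae→b21/s5 MISS; vc=[]
#7 0x17b→b47/s7 L1-HIT; vc=[]
#8 0x17c→b47/s7 L1-HIT; vc=[]
#9 0x179→b47/s7 L1-HIT; vc=[]
#10 0x93→b18/s2 MISS; vc=[]
#11 0x179→b47/s7 L1-HIT; vc=[]
#12 0x70→b14/s6 MISS; vc=[54]
#13 0xb5→b22/s6 MISS; vc=[54,14]
#14 0x73→b14/s6 VC-HIT; vc=[54,22]
#15 0x56→b10/s2 MISS; vc=[54,22,18]
#16 0x92→b18/s2 VC-HIT; vc=[54,22,10]
#17 0x50→b10/s2 VC-HIT; vc=[54,22,18]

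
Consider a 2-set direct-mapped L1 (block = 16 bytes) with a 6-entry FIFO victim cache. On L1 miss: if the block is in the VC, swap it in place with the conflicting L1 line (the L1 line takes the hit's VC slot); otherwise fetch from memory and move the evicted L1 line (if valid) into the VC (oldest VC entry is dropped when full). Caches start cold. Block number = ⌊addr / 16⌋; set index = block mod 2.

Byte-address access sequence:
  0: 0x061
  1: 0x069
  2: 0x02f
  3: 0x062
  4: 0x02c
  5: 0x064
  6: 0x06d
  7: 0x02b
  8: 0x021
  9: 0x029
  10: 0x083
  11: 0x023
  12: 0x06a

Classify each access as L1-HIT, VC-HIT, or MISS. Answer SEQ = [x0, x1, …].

#0 0x61→b6/s0 MISS; vc=[]
#1 0x69→b6/s0 L1-HIT; vc=[]
#2 0x2f→b2/s0 MISS; vc=[6]
#3 0x62→b6/s0 VC-HIT; vc=[2]
#4 0x2c→b2/s0 VC-HIT; vc=[6]
#5 0x64→b6/s0 VC-HIT; vc=[2]
#6 0x6d→b6/s0 L1-HIT; vc=[2]
#7 0x2b→b2/s0 VC-HIT; vc=[6]
#8 0x21→b2/s0 L1-HIT; vc=[6]
#9 0x29→b2/s0 L1-HIT; vc=[6]
#10 0x83→b8/s0 MISS; vc=[6,2]
#11 0x23→b2/s0 VC-HIT; vc=[6,8]
#12 0x6a→b6/s0 VC-HIT; vc=[2,8]

SEQ = [MISS, L1-HIT, MISS, VC-HIT, VC-HIT, VC-HIT, L1-HIT, VC-HIT, L1-HIT, L1-HIT, MISS, VC-HIT, VC-HIT]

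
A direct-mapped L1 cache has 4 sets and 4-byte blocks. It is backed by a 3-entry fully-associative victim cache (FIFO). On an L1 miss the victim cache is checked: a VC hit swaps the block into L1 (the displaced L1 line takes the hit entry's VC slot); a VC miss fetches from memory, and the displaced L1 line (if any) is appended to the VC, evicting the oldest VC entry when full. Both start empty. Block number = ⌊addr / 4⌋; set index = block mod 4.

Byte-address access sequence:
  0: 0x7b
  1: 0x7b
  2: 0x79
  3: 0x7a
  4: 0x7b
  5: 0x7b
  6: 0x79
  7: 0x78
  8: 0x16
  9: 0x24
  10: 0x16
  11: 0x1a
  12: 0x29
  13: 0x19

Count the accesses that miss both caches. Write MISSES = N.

0: 0x7b (blk 30, set 2) → MISS  vc=[]
1: 0x7b (blk 30, set 2) → L1-HIT  vc=[]
2: 0x79 (blk 30, set 2) → L1-HIT  vc=[]
3: 0x7a (blk 30, set 2) → L1-HIT  vc=[]
4: 0x7b (blk 30, set 2) → L1-HIT  vc=[]
5: 0x7b (blk 30, set 2) → L1-HIT  vc=[]
6: 0x79 (blk 30, set 2) → L1-HIT  vc=[]
7: 0x78 (blk 30, set 2) → L1-HIT  vc=[]
8: 0x16 (blk 5, set 1) → MISS  vc=[]
9: 0x24 (blk 9, set 1) → MISS  vc=[5]
10: 0x16 (blk 5, set 1) → VC-HIT  vc=[9]
11: 0x1a (blk 6, set 2) → MISS  vc=[9, 30]
12: 0x29 (blk 10, set 2) → MISS  vc=[9, 30, 6]
13: 0x19 (blk 6, set 2) → VC-HIT  vc=[9, 30, 10]

MISSES = 5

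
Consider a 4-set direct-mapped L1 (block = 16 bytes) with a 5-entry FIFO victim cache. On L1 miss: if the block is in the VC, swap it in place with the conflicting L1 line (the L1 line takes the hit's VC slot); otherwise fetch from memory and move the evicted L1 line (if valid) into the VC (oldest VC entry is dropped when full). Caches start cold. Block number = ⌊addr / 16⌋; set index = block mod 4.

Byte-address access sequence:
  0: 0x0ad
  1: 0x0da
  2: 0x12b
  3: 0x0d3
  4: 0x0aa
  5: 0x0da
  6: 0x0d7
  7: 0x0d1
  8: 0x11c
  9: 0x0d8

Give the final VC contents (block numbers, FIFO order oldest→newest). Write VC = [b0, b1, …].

VC = [18, 17]

#0 0xad→b10/s2 MISS; vc=[]
#1 0xda→b13/s1 MISS; vc=[]
#2 0x12b→b18/s2 MISS; vc=[10]
#3 0xd3→b13/s1 L1-HIT; vc=[10]
#4 0xaa→b10/s2 VC-HIT; vc=[18]
#5 0xda→b13/s1 L1-HIT; vc=[18]
#6 0xd7→b13/s1 L1-HIT; vc=[18]
#7 0xd1→b13/s1 L1-HIT; vc=[18]
#8 0x11c→b17/s1 MISS; vc=[18,13]
#9 0xd8→b13/s1 VC-HIT; vc=[18,17]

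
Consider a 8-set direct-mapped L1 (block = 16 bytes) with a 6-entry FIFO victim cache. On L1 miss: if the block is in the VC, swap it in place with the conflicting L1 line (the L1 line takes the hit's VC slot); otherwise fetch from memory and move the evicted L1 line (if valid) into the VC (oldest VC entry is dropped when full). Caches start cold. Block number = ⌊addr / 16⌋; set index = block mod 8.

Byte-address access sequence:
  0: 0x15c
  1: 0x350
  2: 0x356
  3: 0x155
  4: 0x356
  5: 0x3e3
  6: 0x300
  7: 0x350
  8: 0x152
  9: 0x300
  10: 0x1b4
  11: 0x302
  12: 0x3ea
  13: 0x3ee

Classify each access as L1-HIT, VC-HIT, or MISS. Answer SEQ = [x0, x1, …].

SEQ = [MISS, MISS, L1-HIT, VC-HIT, VC-HIT, MISS, MISS, L1-HIT, VC-HIT, L1-HIT, MISS, L1-HIT, L1-HIT, L1-HIT]

0: 0x15c (blk 21, set 5) → MISS  vc=[]
1: 0x350 (blk 53, set 5) → MISS  vc=[21]
2: 0x356 (blk 53, set 5) → L1-HIT  vc=[21]
3: 0x155 (blk 21, set 5) → VC-HIT  vc=[53]
4: 0x356 (blk 53, set 5) → VC-HIT  vc=[21]
5: 0x3e3 (blk 62, set 6) → MISS  vc=[21]
6: 0x300 (blk 48, set 0) → MISS  vc=[21]
7: 0x350 (blk 53, set 5) → L1-HIT  vc=[21]
8: 0x152 (blk 21, set 5) → VC-HIT  vc=[53]
9: 0x300 (blk 48, set 0) → L1-HIT  vc=[53]
10: 0x1b4 (blk 27, set 3) → MISS  vc=[53]
11: 0x302 (blk 48, set 0) → L1-HIT  vc=[53]
12: 0x3ea (blk 62, set 6) → L1-HIT  vc=[53]
13: 0x3ee (blk 62, set 6) → L1-HIT  vc=[53]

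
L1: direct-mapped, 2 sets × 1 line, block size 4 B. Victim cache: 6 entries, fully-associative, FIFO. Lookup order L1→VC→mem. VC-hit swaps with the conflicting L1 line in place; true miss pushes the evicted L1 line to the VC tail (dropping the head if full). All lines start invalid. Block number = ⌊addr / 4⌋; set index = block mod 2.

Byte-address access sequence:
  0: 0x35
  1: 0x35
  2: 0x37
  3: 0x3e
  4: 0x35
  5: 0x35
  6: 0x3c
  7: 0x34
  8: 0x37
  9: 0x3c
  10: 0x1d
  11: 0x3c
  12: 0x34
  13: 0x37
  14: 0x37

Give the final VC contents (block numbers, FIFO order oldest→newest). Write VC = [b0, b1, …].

  [0] addr=0x35 blk=13 s=1: MISS | VC []
  [1] addr=0x35 blk=13 s=1: L1-HIT | VC []
  [2] addr=0x37 blk=13 s=1: L1-HIT | VC []
  [3] addr=0x3e blk=15 s=1: MISS | VC [13]
  [4] addr=0x35 blk=13 s=1: VC-HIT | VC [15]
  [5] addr=0x35 blk=13 s=1: L1-HIT | VC [15]
  [6] addr=0x3c blk=15 s=1: VC-HIT | VC [13]
  [7] addr=0x34 blk=13 s=1: VC-HIT | VC [15]
  [8] addr=0x37 blk=13 s=1: L1-HIT | VC [15]
  [9] addr=0x3c blk=15 s=1: VC-HIT | VC [13]
  [10] addr=0x1d blk=7 s=1: MISS | VC [13, 15]
  [11] addr=0x3c blk=15 s=1: VC-HIT | VC [13, 7]
  [12] addr=0x34 blk=13 s=1: VC-HIT | VC [15, 7]
  [13] addr=0x37 blk=13 s=1: L1-HIT | VC [15, 7]
  [14] addr=0x37 blk=13 s=1: L1-HIT | VC [15, 7]

VC = [15, 7]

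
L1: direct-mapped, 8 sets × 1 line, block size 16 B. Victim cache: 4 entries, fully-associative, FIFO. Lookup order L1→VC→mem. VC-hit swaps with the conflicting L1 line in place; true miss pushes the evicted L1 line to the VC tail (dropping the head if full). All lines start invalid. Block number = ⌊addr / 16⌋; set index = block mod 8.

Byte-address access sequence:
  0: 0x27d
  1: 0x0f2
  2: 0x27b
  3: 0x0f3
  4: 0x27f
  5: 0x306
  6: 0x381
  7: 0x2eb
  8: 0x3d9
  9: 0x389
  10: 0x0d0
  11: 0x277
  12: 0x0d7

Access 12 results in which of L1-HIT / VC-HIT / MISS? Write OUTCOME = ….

OUTCOME = L1-HIT

0: 0x27d (blk 39, set 7) → MISS  vc=[]
1: 0xf2 (blk 15, set 7) → MISS  vc=[39]
2: 0x27b (blk 39, set 7) → VC-HIT  vc=[15]
3: 0xf3 (blk 15, set 7) → VC-HIT  vc=[39]
4: 0x27f (blk 39, set 7) → VC-HIT  vc=[15]
5: 0x306 (blk 48, set 0) → MISS  vc=[15]
6: 0x381 (blk 56, set 0) → MISS  vc=[15, 48]
7: 0x2eb (blk 46, set 6) → MISS  vc=[15, 48]
8: 0x3d9 (blk 61, set 5) → MISS  vc=[15, 48]
9: 0x389 (blk 56, set 0) → L1-HIT  vc=[15, 48]
10: 0xd0 (blk 13, set 5) → MISS  vc=[15, 48, 61]
11: 0x277 (blk 39, set 7) → L1-HIT  vc=[15, 48, 61]
12: 0xd7 (blk 13, set 5) → L1-HIT  vc=[15, 48, 61]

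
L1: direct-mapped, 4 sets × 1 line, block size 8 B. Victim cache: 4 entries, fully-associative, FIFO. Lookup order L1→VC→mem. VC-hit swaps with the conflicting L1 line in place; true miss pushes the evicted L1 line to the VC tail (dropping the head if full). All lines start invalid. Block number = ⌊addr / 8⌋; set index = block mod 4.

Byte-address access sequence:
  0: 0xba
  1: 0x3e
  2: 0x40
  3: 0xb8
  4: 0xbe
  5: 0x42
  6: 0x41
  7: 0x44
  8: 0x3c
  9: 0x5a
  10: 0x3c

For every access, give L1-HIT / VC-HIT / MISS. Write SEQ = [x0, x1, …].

#0 0xba→b23/s3 MISS; vc=[]
#1 0x3e→b7/s3 MISS; vc=[23]
#2 0x40→b8/s0 MISS; vc=[23]
#3 0xb8→b23/s3 VC-HIT; vc=[7]
#4 0xbe→b23/s3 L1-HIT; vc=[7]
#5 0x42→b8/s0 L1-HIT; vc=[7]
#6 0x41→b8/s0 L1-HIT; vc=[7]
#7 0x44→b8/s0 L1-HIT; vc=[7]
#8 0x3c→b7/s3 VC-HIT; vc=[23]
#9 0x5a→b11/s3 MISS; vc=[23,7]
#10 0x3c→b7/s3 VC-HIT; vc=[23,11]

SEQ = [MISS, MISS, MISS, VC-HIT, L1-HIT, L1-HIT, L1-HIT, L1-HIT, VC-HIT, MISS, VC-HIT]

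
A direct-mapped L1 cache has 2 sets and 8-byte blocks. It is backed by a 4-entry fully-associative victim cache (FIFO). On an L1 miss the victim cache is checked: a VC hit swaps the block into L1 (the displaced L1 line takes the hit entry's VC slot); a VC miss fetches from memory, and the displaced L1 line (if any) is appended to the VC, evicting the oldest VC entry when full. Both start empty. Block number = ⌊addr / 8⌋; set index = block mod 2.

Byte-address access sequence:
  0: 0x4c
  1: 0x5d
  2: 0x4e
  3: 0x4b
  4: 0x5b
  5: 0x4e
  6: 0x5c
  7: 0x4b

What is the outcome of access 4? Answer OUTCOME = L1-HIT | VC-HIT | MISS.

#0 0x4c→b9/s1 MISS; vc=[]
#1 0x5d→b11/s1 MISS; vc=[9]
#2 0x4e→b9/s1 VC-HIT; vc=[11]
#3 0x4b→b9/s1 L1-HIT; vc=[11]
#4 0x5b→b11/s1 VC-HIT; vc=[9]
#5 0x4e→b9/s1 VC-HIT; vc=[11]
#6 0x5c→b11/s1 VC-HIT; vc=[9]
#7 0x4b→b9/s1 VC-HIT; vc=[11]

OUTCOME = VC-HIT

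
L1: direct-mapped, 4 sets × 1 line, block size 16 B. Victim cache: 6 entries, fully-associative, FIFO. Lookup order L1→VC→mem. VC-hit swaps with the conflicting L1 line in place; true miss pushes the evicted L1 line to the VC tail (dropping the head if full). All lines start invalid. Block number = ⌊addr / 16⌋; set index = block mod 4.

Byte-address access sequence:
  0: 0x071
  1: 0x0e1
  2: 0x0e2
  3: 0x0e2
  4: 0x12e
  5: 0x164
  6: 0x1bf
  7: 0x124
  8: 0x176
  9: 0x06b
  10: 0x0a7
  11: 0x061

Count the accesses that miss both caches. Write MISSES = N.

MISSES = 8

  [0] addr=0x71 blk=7 s=3: MISS | VC []
  [1] addr=0xe1 blk=14 s=2: MISS | VC []
  [2] addr=0xe2 blk=14 s=2: L1-HIT | VC []
  [3] addr=0xe2 blk=14 s=2: L1-HIT | VC []
  [4] addr=0x12e blk=18 s=2: MISS | VC [14]
  [5] addr=0x164 blk=22 s=2: MISS | VC [14, 18]
  [6] addr=0x1bf blk=27 s=3: MISS | VC [14, 18, 7]
  [7] addr=0x124 blk=18 s=2: VC-HIT | VC [14, 22, 7]
  [8] addr=0x176 blk=23 s=3: MISS | VC [14, 22, 7, 27]
  [9] addr=0x6b blk=6 s=2: MISS | VC [14, 22, 7, 27, 18]
  [10] addr=0xa7 blk=10 s=2: MISS | VC [14, 22, 7, 27, 18, 6]
  [11] addr=0x61 blk=6 s=2: VC-HIT | VC [14, 22, 7, 27, 18, 10]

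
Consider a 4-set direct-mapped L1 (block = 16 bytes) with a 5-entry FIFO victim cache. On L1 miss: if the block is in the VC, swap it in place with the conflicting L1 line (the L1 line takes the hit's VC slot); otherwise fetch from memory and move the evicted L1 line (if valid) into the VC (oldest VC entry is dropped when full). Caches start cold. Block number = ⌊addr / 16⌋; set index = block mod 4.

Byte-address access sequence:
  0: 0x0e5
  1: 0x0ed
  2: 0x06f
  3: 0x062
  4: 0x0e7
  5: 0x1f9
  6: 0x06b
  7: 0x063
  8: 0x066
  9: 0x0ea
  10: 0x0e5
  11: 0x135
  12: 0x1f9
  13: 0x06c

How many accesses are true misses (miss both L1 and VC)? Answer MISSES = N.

#0 0xe5→b14/s2 MISS; vc=[]
#1 0xed→b14/s2 L1-HIT; vc=[]
#2 0x6f→b6/s2 MISS; vc=[14]
#3 0x62→b6/s2 L1-HIT; vc=[14]
#4 0xe7→b14/s2 VC-HIT; vc=[6]
#5 0x1f9→b31/s3 MISS; vc=[6]
#6 0x6b→b6/s2 VC-HIT; vc=[14]
#7 0x63→b6/s2 L1-HIT; vc=[14]
#8 0x66→b6/s2 L1-HIT; vc=[14]
#9 0xea→b14/s2 VC-HIT; vc=[6]
#10 0xe5→b14/s2 L1-HIT; vc=[6]
#11 0x135→b19/s3 MISS; vc=[6,31]
#12 0x1f9→b31/s3 VC-HIT; vc=[6,19]
#13 0x6c→b6/s2 VC-HIT; vc=[14,19]

MISSES = 4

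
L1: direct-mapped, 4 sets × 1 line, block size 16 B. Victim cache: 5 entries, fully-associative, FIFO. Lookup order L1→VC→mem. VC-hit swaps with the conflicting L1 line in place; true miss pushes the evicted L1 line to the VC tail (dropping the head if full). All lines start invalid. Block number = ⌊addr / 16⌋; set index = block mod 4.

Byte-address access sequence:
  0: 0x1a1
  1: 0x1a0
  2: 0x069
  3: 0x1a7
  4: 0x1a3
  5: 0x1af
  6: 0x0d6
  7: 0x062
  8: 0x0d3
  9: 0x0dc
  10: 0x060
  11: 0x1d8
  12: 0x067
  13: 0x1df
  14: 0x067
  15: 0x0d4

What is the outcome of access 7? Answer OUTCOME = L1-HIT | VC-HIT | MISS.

  [0] addr=0x1a1 blk=26 s=2: MISS | VC []
  [1] addr=0x1a0 blk=26 s=2: L1-HIT | VC []
  [2] addr=0x69 blk=6 s=2: MISS | VC [26]
  [3] addr=0x1a7 blk=26 s=2: VC-HIT | VC [6]
  [4] addr=0x1a3 blk=26 s=2: L1-HIT | VC [6]
  [5] addr=0x1af blk=26 s=2: L1-HIT | VC [6]
  [6] addr=0xd6 blk=13 s=1: MISS | VC [6]
  [7] addr=0x62 blk=6 s=2: VC-HIT | VC [26]
  [8] addr=0xd3 blk=13 s=1: L1-HIT | VC [26]
  [9] addr=0xdc blk=13 s=1: L1-HIT | VC [26]
  [10] addr=0x60 blk=6 s=2: L1-HIT | VC [26]
  [11] addr=0x1d8 blk=29 s=1: MISS | VC [26, 13]
  [12] addr=0x67 blk=6 s=2: L1-HIT | VC [26, 13]
  [13] addr=0x1df blk=29 s=1: L1-HIT | VC [26, 13]
  [14] addr=0x67 blk=6 s=2: L1-HIT | VC [26, 13]
  [15] addr=0xd4 blk=13 s=1: VC-HIT | VC [26, 29]

OUTCOME = VC-HIT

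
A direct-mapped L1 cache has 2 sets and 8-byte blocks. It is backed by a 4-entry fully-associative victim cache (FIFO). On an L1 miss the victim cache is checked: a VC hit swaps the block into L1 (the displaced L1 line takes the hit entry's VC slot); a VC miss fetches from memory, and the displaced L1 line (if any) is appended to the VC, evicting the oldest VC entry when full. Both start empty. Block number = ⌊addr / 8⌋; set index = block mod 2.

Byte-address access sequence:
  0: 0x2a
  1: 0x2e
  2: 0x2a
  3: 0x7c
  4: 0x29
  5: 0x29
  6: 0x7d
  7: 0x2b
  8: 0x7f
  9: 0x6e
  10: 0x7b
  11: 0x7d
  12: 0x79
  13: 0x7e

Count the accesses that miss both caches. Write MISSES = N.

MISSES = 3

0: 0x2a (blk 5, set 1) → MISS  vc=[]
1: 0x2e (blk 5, set 1) → L1-HIT  vc=[]
2: 0x2a (blk 5, set 1) → L1-HIT  vc=[]
3: 0x7c (blk 15, set 1) → MISS  vc=[5]
4: 0x29 (blk 5, set 1) → VC-HIT  vc=[15]
5: 0x29 (blk 5, set 1) → L1-HIT  vc=[15]
6: 0x7d (blk 15, set 1) → VC-HIT  vc=[5]
7: 0x2b (blk 5, set 1) → VC-HIT  vc=[15]
8: 0x7f (blk 15, set 1) → VC-HIT  vc=[5]
9: 0x6e (blk 13, set 1) → MISS  vc=[5, 15]
10: 0x7b (blk 15, set 1) → VC-HIT  vc=[5, 13]
11: 0x7d (blk 15, set 1) → L1-HIT  vc=[5, 13]
12: 0x79 (blk 15, set 1) → L1-HIT  vc=[5, 13]
13: 0x7e (blk 15, set 1) → L1-HIT  vc=[5, 13]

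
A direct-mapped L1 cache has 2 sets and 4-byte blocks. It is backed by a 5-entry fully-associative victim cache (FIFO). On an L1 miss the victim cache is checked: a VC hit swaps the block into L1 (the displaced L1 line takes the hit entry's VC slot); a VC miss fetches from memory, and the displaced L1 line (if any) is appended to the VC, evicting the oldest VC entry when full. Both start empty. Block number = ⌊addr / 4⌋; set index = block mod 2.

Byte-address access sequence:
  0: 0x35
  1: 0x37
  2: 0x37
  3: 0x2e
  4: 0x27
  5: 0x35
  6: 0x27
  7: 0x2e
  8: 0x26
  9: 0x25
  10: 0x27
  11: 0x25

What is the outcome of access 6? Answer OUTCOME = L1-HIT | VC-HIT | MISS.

OUTCOME = VC-HIT

#0 0x35→b13/s1 MISS; vc=[]
#1 0x37→b13/s1 L1-HIT; vc=[]
#2 0x37→b13/s1 L1-HIT; vc=[]
#3 0x2e→b11/s1 MISS; vc=[13]
#4 0x27→b9/s1 MISS; vc=[13,11]
#5 0x35→b13/s1 VC-HIT; vc=[9,11]
#6 0x27→b9/s1 VC-HIT; vc=[13,11]
#7 0x2e→b11/s1 VC-HIT; vc=[13,9]
#8 0x26→b9/s1 VC-HIT; vc=[13,11]
#9 0x25→b9/s1 L1-HIT; vc=[13,11]
#10 0x27→b9/s1 L1-HIT; vc=[13,11]
#11 0x25→b9/s1 L1-HIT; vc=[13,11]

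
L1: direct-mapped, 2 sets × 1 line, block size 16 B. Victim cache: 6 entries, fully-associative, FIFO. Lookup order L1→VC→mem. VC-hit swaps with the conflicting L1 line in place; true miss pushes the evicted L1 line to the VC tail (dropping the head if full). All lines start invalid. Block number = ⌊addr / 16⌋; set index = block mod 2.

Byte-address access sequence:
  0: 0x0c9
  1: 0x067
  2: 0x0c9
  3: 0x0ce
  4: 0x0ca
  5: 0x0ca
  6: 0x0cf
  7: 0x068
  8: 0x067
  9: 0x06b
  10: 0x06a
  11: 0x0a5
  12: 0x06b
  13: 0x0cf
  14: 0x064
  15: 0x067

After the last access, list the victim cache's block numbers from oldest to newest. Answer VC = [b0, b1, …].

VC = [12, 10]

  [0] addr=0xc9 blk=12 s=0: MISS | VC []
  [1] addr=0x67 blk=6 s=0: MISS | VC [12]
  [2] addr=0xc9 blk=12 s=0: VC-HIT | VC [6]
  [3] addr=0xce blk=12 s=0: L1-HIT | VC [6]
  [4] addr=0xca blk=12 s=0: L1-HIT | VC [6]
  [5] addr=0xca blk=12 s=0: L1-HIT | VC [6]
  [6] addr=0xcf blk=12 s=0: L1-HIT | VC [6]
  [7] addr=0x68 blk=6 s=0: VC-HIT | VC [12]
  [8] addr=0x67 blk=6 s=0: L1-HIT | VC [12]
  [9] addr=0x6b blk=6 s=0: L1-HIT | VC [12]
  [10] addr=0x6a blk=6 s=0: L1-HIT | VC [12]
  [11] addr=0xa5 blk=10 s=0: MISS | VC [12, 6]
  [12] addr=0x6b blk=6 s=0: VC-HIT | VC [12, 10]
  [13] addr=0xcf blk=12 s=0: VC-HIT | VC [6, 10]
  [14] addr=0x64 blk=6 s=0: VC-HIT | VC [12, 10]
  [15] addr=0x67 blk=6 s=0: L1-HIT | VC [12, 10]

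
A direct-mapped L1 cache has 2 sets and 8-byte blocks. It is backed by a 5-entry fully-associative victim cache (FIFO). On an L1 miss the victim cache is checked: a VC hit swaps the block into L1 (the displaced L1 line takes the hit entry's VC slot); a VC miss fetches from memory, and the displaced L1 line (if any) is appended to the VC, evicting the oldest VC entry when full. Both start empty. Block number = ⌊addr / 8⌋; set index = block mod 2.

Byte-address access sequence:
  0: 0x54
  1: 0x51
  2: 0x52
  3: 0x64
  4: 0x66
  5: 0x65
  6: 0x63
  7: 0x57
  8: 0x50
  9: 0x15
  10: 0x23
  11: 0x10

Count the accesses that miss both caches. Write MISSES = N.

MISSES = 4

  [0] addr=0x54 blk=10 s=0: MISS | VC []
  [1] addr=0x51 blk=10 s=0: L1-HIT | VC []
  [2] addr=0x52 blk=10 s=0: L1-HIT | VC []
  [3] addr=0x64 blk=12 s=0: MISS | VC [10]
  [4] addr=0x66 blk=12 s=0: L1-HIT | VC [10]
  [5] addr=0x65 blk=12 s=0: L1-HIT | VC [10]
  [6] addr=0x63 blk=12 s=0: L1-HIT | VC [10]
  [7] addr=0x57 blk=10 s=0: VC-HIT | VC [12]
  [8] addr=0x50 blk=10 s=0: L1-HIT | VC [12]
  [9] addr=0x15 blk=2 s=0: MISS | VC [12, 10]
  [10] addr=0x23 blk=4 s=0: MISS | VC [12, 10, 2]
  [11] addr=0x10 blk=2 s=0: VC-HIT | VC [12, 10, 4]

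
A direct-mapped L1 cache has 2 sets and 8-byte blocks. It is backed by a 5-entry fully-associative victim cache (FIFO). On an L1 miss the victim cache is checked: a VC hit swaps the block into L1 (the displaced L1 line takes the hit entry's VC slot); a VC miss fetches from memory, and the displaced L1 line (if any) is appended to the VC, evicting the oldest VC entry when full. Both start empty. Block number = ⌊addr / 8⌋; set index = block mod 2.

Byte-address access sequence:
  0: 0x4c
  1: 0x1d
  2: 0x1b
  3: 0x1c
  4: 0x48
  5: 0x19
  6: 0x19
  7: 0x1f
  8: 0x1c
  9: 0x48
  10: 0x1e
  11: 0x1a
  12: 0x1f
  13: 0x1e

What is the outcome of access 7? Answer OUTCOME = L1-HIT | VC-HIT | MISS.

0: 0x4c (blk 9, set 1) → MISS  vc=[]
1: 0x1d (blk 3, set 1) → MISS  vc=[9]
2: 0x1b (blk 3, set 1) → L1-HIT  vc=[9]
3: 0x1c (blk 3, set 1) → L1-HIT  vc=[9]
4: 0x48 (blk 9, set 1) → VC-HIT  vc=[3]
5: 0x19 (blk 3, set 1) → VC-HIT  vc=[9]
6: 0x19 (blk 3, set 1) → L1-HIT  vc=[9]
7: 0x1f (blk 3, set 1) → L1-HIT  vc=[9]
8: 0x1c (blk 3, set 1) → L1-HIT  vc=[9]
9: 0x48 (blk 9, set 1) → VC-HIT  vc=[3]
10: 0x1e (blk 3, set 1) → VC-HIT  vc=[9]
11: 0x1a (blk 3, set 1) → L1-HIT  vc=[9]
12: 0x1f (blk 3, set 1) → L1-HIT  vc=[9]
13: 0x1e (blk 3, set 1) → L1-HIT  vc=[9]

OUTCOME = L1-HIT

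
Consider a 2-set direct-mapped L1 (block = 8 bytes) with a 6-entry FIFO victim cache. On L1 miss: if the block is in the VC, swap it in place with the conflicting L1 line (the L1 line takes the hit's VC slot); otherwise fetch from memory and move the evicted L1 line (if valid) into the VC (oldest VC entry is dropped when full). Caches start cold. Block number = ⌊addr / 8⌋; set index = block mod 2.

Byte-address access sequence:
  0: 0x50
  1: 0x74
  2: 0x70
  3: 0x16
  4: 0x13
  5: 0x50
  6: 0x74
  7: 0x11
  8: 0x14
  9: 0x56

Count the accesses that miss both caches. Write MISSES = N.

  [0] addr=0x50 blk=10 s=0: MISS | VC []
  [1] addr=0x74 blk=14 s=0: MISS | VC [10]
  [2] addr=0x70 blk=14 s=0: L1-HIT | VC [10]
  [3] addr=0x16 blk=2 s=0: MISS | VC [10, 14]
  [4] addr=0x13 blk=2 s=0: L1-HIT | VC [10, 14]
  [5] addr=0x50 blk=10 s=0: VC-HIT | VC [2, 14]
  [6] addr=0x74 blk=14 s=0: VC-HIT | VC [2, 10]
  [7] addr=0x11 blk=2 s=0: VC-HIT | VC [14, 10]
  [8] addr=0x14 blk=2 s=0: L1-HIT | VC [14, 10]
  [9] addr=0x56 blk=10 s=0: VC-HIT | VC [14, 2]

MISSES = 3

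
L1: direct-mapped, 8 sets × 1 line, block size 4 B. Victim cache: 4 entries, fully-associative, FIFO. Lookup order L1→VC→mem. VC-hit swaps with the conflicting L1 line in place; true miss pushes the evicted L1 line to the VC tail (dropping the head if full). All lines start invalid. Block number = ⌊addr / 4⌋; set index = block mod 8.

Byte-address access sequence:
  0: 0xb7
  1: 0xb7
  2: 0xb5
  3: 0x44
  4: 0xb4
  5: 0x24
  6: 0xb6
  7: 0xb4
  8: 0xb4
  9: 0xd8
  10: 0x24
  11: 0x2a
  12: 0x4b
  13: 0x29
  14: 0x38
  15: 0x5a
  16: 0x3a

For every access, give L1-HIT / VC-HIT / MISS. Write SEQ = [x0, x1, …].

0: 0xb7 (blk 45, set 5) → MISS  vc=[]
1: 0xb7 (blk 45, set 5) → L1-HIT  vc=[]
2: 0xb5 (blk 45, set 5) → L1-HIT  vc=[]
3: 0x44 (blk 17, set 1) → MISS  vc=[]
4: 0xb4 (blk 45, set 5) → L1-HIT  vc=[]
5: 0x24 (blk 9, set 1) → MISS  vc=[17]
6: 0xb6 (blk 45, set 5) → L1-HIT  vc=[17]
7: 0xb4 (blk 45, set 5) → L1-HIT  vc=[17]
8: 0xb4 (blk 45, set 5) → L1-HIT  vc=[17]
9: 0xd8 (blk 54, set 6) → MISS  vc=[17]
10: 0x24 (blk 9, set 1) → L1-HIT  vc=[17]
11: 0x2a (blk 10, set 2) → MISS  vc=[17]
12: 0x4b (blk 18, set 2) → MISS  vc=[17, 10]
13: 0x29 (blk 10, set 2) → VC-HIT  vc=[17, 18]
14: 0x38 (blk 14, set 6) → MISS  vc=[17, 18, 54]
15: 0x5a (blk 22, set 6) → MISS  vc=[17, 18, 54, 14]
16: 0x3a (blk 14, set 6) → VC-HIT  vc=[17, 18, 54, 22]

SEQ = [MISS, L1-HIT, L1-HIT, MISS, L1-HIT, MISS, L1-HIT, L1-HIT, L1-HIT, MISS, L1-HIT, MISS, MISS, VC-HIT, MISS, MISS, VC-HIT]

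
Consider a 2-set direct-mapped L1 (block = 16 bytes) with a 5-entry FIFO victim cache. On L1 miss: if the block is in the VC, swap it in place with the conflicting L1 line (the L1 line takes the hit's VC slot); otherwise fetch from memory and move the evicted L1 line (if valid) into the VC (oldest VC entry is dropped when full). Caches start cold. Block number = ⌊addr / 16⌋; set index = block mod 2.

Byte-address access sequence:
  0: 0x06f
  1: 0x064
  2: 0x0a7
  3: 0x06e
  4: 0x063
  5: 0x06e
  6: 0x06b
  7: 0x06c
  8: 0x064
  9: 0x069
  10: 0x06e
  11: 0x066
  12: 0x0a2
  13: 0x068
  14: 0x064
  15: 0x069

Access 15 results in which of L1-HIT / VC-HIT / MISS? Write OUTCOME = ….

0: 0x6f (blk 6, set 0) → MISS  vc=[]
1: 0x64 (blk 6, set 0) → L1-HIT  vc=[]
2: 0xa7 (blk 10, set 0) → MISS  vc=[6]
3: 0x6e (blk 6, set 0) → VC-HIT  vc=[10]
4: 0x63 (blk 6, set 0) → L1-HIT  vc=[10]
5: 0x6e (blk 6, set 0) → L1-HIT  vc=[10]
6: 0x6b (blk 6, set 0) → L1-HIT  vc=[10]
7: 0x6c (blk 6, set 0) → L1-HIT  vc=[10]
8: 0x64 (blk 6, set 0) → L1-HIT  vc=[10]
9: 0x69 (blk 6, set 0) → L1-HIT  vc=[10]
10: 0x6e (blk 6, set 0) → L1-HIT  vc=[10]
11: 0x66 (blk 6, set 0) → L1-HIT  vc=[10]
12: 0xa2 (blk 10, set 0) → VC-HIT  vc=[6]
13: 0x68 (blk 6, set 0) → VC-HIT  vc=[10]
14: 0x64 (blk 6, set 0) → L1-HIT  vc=[10]
15: 0x69 (blk 6, set 0) → L1-HIT  vc=[10]

OUTCOME = L1-HIT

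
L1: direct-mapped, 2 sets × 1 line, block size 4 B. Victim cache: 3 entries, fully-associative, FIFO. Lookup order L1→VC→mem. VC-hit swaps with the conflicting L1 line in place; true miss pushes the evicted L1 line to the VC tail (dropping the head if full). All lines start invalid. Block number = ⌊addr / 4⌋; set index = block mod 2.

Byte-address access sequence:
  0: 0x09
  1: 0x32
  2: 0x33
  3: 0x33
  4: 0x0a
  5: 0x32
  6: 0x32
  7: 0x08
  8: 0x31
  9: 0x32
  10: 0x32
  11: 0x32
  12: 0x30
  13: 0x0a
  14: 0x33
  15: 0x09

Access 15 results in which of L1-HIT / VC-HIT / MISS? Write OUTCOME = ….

#0 0x9→b2/s0 MISS; vc=[]
#1 0x32→b12/s0 MISS; vc=[2]
#2 0x33→b12/s0 L1-HIT; vc=[2]
#3 0x33→b12/s0 L1-HIT; vc=[2]
#4 0xa→b2/s0 VC-HIT; vc=[12]
#5 0x32→b12/s0 VC-HIT; vc=[2]
#6 0x32→b12/s0 L1-HIT; vc=[2]
#7 0x8→b2/s0 VC-HIT; vc=[12]
#8 0x31→b12/s0 VC-HIT; vc=[2]
#9 0x32→b12/s0 L1-HIT; vc=[2]
#10 0x32→b12/s0 L1-HIT; vc=[2]
#11 0x32→b12/s0 L1-HIT; vc=[2]
#12 0x30→b12/s0 L1-HIT; vc=[2]
#13 0xa→b2/s0 VC-HIT; vc=[12]
#14 0x33→b12/s0 VC-HIT; vc=[2]
#15 0x9→b2/s0 VC-HIT; vc=[12]

OUTCOME = VC-HIT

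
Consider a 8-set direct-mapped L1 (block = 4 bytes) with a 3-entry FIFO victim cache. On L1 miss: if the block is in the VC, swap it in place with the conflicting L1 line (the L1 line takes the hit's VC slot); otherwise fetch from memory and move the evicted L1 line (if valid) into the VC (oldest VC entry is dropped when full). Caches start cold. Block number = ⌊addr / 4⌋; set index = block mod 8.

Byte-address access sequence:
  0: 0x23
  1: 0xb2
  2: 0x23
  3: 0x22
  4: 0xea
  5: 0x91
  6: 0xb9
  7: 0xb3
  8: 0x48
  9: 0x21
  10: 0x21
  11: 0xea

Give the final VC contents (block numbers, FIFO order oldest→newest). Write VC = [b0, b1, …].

VC = [36, 18]

  [0] addr=0x23 blk=8 s=0: MISS | VC []
  [1] addr=0xb2 blk=44 s=4: MISS | VC []
  [2] addr=0x23 blk=8 s=0: L1-HIT | VC []
  [3] addr=0x22 blk=8 s=0: L1-HIT | VC []
  [4] addr=0xea blk=58 s=2: MISS | VC []
  [5] addr=0x91 blk=36 s=4: MISS | VC [44]
  [6] addr=0xb9 blk=46 s=6: MISS | VC [44]
  [7] addr=0xb3 blk=44 s=4: VC-HIT | VC [36]
  [8] addr=0x48 blk=18 s=2: MISS | VC [36, 58]
  [9] addr=0x21 blk=8 s=0: L1-HIT | VC [36, 58]
  [10] addr=0x21 blk=8 s=0: L1-HIT | VC [36, 58]
  [11] addr=0xea blk=58 s=2: VC-HIT | VC [36, 18]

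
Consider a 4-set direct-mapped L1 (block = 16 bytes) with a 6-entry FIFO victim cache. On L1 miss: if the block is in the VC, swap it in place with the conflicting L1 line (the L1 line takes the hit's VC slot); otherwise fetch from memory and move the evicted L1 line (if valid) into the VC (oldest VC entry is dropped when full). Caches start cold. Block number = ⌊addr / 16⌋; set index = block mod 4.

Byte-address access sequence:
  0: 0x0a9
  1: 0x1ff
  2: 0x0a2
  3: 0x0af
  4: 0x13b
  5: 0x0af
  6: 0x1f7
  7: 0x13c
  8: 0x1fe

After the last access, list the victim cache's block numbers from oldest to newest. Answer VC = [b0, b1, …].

0: 0xa9 (blk 10, set 2) → MISS  vc=[]
1: 0x1ff (blk 31, set 3) → MISS  vc=[]
2: 0xa2 (blk 10, set 2) → L1-HIT  vc=[]
3: 0xaf (blk 10, set 2) → L1-HIT  vc=[]
4: 0x13b (blk 19, set 3) → MISS  vc=[31]
5: 0xaf (blk 10, set 2) → L1-HIT  vc=[31]
6: 0x1f7 (blk 31, set 3) → VC-HIT  vc=[19]
7: 0x13c (blk 19, set 3) → VC-HIT  vc=[31]
8: 0x1fe (blk 31, set 3) → VC-HIT  vc=[19]

VC = [19]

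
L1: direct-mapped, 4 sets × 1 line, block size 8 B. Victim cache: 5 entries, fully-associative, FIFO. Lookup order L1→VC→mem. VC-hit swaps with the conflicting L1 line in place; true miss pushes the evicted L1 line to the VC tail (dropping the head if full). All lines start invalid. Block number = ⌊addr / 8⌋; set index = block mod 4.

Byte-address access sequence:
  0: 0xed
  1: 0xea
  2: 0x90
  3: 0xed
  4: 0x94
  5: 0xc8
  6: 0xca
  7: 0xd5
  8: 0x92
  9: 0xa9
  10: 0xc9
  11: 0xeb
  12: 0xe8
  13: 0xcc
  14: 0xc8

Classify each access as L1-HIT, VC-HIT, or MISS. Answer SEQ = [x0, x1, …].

0: 0xed (blk 29, set 1) → MISS  vc=[]
1: 0xea (blk 29, set 1) → L1-HIT  vc=[]
2: 0x90 (blk 18, set 2) → MISS  vc=[]
3: 0xed (blk 29, set 1) → L1-HIT  vc=[]
4: 0x94 (blk 18, set 2) → L1-HIT  vc=[]
5: 0xc8 (blk 25, set 1) → MISS  vc=[29]
6: 0xca (blk 25, set 1) → L1-HIT  vc=[29]
7: 0xd5 (blk 26, set 2) → MISS  vc=[29, 18]
8: 0x92 (blk 18, set 2) → VC-HIT  vc=[29, 26]
9: 0xa9 (blk 21, set 1) → MISS  vc=[29, 26, 25]
10: 0xc9 (blk 25, set 1) → VC-HIT  vc=[29, 26, 21]
11: 0xeb (blk 29, set 1) → VC-HIT  vc=[25, 26, 21]
12: 0xe8 (blk 29, set 1) → L1-HIT  vc=[25, 26, 21]
13: 0xcc (blk 25, set 1) → VC-HIT  vc=[29, 26, 21]
14: 0xc8 (blk 25, set 1) → L1-HIT  vc=[29, 26, 21]

SEQ = [MISS, L1-HIT, MISS, L1-HIT, L1-HIT, MISS, L1-HIT, MISS, VC-HIT, MISS, VC-HIT, VC-HIT, L1-HIT, VC-HIT, L1-HIT]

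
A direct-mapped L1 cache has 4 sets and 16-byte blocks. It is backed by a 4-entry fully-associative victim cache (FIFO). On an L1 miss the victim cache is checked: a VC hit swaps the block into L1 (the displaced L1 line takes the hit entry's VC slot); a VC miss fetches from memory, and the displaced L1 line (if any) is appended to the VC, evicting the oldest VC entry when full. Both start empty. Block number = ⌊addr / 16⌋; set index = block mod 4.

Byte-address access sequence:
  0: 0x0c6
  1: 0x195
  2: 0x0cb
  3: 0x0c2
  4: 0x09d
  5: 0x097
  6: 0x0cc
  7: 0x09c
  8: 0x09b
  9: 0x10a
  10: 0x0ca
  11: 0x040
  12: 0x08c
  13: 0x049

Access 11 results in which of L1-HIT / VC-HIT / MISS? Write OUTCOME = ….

OUTCOME = MISS

  [0] addr=0xc6 blk=12 s=0: MISS | VC []
  [1] addr=0x195 blk=25 s=1: MISS | VC []
  [2] addr=0xcb blk=12 s=0: L1-HIT | VC []
  [3] addr=0xc2 blk=12 s=0: L1-HIT | VC []
  [4] addr=0x9d blk=9 s=1: MISS | VC [25]
  [5] addr=0x97 blk=9 s=1: L1-HIT | VC [25]
  [6] addr=0xcc blk=12 s=0: L1-HIT | VC [25]
  [7] addr=0x9c blk=9 s=1: L1-HIT | VC [25]
  [8] addr=0x9b blk=9 s=1: L1-HIT | VC [25]
  [9] addr=0x10a blk=16 s=0: MISS | VC [25, 12]
  [10] addr=0xca blk=12 s=0: VC-HIT | VC [25, 16]
  [11] addr=0x40 blk=4 s=0: MISS | VC [25, 16, 12]
  [12] addr=0x8c blk=8 s=0: MISS | VC [25, 16, 12, 4]
  [13] addr=0x49 blk=4 s=0: VC-HIT | VC [25, 16, 12, 8]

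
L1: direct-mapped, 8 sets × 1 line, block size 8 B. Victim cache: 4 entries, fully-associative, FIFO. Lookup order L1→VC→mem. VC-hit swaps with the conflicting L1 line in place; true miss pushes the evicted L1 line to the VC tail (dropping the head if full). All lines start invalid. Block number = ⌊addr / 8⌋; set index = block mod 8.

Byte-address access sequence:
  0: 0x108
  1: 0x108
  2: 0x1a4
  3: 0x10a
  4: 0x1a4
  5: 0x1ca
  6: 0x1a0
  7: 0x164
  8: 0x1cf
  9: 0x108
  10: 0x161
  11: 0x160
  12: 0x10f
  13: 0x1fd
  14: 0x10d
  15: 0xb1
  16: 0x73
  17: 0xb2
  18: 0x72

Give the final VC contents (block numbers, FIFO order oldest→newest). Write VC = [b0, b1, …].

VC = [57, 52, 22]

#0 0x108→b33/s1 MISS; vc=[]
#1 0x108→b33/s1 L1-HIT; vc=[]
#2 0x1a4→b52/s4 MISS; vc=[]
#3 0x10a→b33/s1 L1-HIT; vc=[]
#4 0x1a4→b52/s4 L1-HIT; vc=[]
#5 0x1ca→b57/s1 MISS; vc=[33]
#6 0x1a0→b52/s4 L1-HIT; vc=[33]
#7 0x164→b44/s4 MISS; vc=[33,52]
#8 0x1cf→b57/s1 L1-HIT; vc=[33,52]
#9 0x108→b33/s1 VC-HIT; vc=[57,52]
#10 0x161→b44/s4 L1-HIT; vc=[57,52]
#11 0x160→b44/s4 L1-HIT; vc=[57,52]
#12 0x10f→b33/s1 L1-HIT; vc=[57,52]
#13 0x1fd→b63/s7 MISS; vc=[57,52]
#14 0x10d→b33/s1 L1-HIT; vc=[57,52]
#15 0xb1→b22/s6 MISS; vc=[57,52]
#16 0x73→b14/s6 MISS; vc=[57,52,22]
#17 0xb2→b22/s6 VC-HIT; vc=[57,52,14]
#18 0x72→b14/s6 VC-HIT; vc=[57,52,22]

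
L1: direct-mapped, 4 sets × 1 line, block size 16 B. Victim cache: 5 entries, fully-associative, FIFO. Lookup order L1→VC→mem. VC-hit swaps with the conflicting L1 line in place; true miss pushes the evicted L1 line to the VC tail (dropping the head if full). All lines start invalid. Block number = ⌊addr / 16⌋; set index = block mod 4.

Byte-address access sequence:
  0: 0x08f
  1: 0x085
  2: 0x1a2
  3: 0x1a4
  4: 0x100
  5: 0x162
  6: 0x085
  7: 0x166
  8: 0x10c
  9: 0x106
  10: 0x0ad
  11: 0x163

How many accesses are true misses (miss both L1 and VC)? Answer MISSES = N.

#0 0x8f→b8/s0 MISS; vc=[]
#1 0x85→b8/s0 L1-HIT; vc=[]
#2 0x1a2→b26/s2 MISS; vc=[]
#3 0x1a4→b26/s2 L1-HIT; vc=[]
#4 0x100→b16/s0 MISS; vc=[8]
#5 0x162→b22/s2 MISS; vc=[8,26]
#6 0x85→b8/s0 VC-HIT; vc=[16,26]
#7 0x166→b22/s2 L1-HIT; vc=[16,26]
#8 0x10c→b16/s0 VC-HIT; vc=[8,26]
#9 0x106→b16/s0 L1-HIT; vc=[8,26]
#10 0xad→b10/s2 MISS; vc=[8,26,22]
#11 0x163→b22/s2 VC-HIT; vc=[8,26,10]

MISSES = 5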